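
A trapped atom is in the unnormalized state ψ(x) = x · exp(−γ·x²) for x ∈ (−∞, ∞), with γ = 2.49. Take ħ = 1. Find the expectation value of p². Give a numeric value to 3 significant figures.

p² ψ = −ħ² d²ψ/dx²; ⟨p²⟩ = −ħ² ∫ ψ*·ψ'' dx / ∫|ψ|² dx.
Expand each integrand as polynomial × e^(−2γx²) and use ∫x^(2j)·e^(−2γx²) dx = (2j−1)!!/(4γ)^j · √(π/(2γ)), odd powers → 0; here √(π/(2γ)) = 0.79426. Differentiate with the product rule, d/dx e^(−γx²) = −2γx·e^(−γx²).
State is unnormalized: ∫|ψ|² dx = 0.079745, and ∫ψ*·(−ħ² ψ'') dx = 0.59569, so ⟨p²⟩ = 0.59569 / 0.079745.
⟨p²⟩ = 7.4700.

7.47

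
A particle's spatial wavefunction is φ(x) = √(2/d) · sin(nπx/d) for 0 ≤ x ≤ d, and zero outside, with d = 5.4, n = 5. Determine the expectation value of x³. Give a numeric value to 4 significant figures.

38.89

⟨x³⟩ = ∫ x³·|φ|² dx (integrals over the domain).
With sin²θ = (1 − cos2θ)/2 on 0 ≤ x ≤ d: ∫sin²(nπx/d) dx = d/2, ∫x·sin²(nπx/d) dx = d²/4, ∫x²·sin²(nπx/d) dx = d³·(1/6 − 1/(4n²π²)); higher powers xᵏ the same way, integrating xᵏ·cos(2nπx/d) by parts.
⟨x³⟩ = 38.887.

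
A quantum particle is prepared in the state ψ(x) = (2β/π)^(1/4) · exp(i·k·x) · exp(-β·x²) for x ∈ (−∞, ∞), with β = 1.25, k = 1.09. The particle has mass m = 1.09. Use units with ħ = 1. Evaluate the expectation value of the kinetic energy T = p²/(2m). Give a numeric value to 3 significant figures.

T = −(ħ²/2m) d²/dx², so ⟨T⟩ = −(ħ²/2m) ∫ ψ*·ψ'' dx; with m = 1.09.
Gaussian moments: ∫x^(2j)·e^(−2βx²) dx = (2j−1)!!/(4β)^j · √(π/(2β)), odd powers integrate to 0; here √(π/(2β)) = 1.1210. Derivatives: ψ′ = (ik − 2βx)·ψ, ψ″ = ((ik − 2βx)² − 2β)·ψ; the odd-in-x pieces drop out.
⟨T⟩ = 1.1184.

1.12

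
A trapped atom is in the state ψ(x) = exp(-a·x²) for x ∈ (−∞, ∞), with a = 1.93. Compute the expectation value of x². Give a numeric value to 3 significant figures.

⟨x²⟩ = ∫ x²·|ψ|² dx / ∫|ψ|² dx (integrals over the domain).
Gaussian moments: ∫x^(2j)·e^(−2ax²) dx = (2j−1)!!/(4a)^j · √(π/(2a)), odd powers integrate to 0; here √(π/(2a)) = 0.90216.
State is unnormalized: ∫|ψ|² dx = 0.90216, and ∫ψ*·x²·ψ dx = 0.11686, so ⟨x²⟩ = 0.11686 / 0.90216.
⟨x²⟩ = 0.12953.

0.130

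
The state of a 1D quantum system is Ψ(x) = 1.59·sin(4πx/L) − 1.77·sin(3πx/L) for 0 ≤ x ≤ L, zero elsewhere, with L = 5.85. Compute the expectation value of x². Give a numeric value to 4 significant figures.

18.01

⟨x²⟩ = ∫ x²·|Ψ|² dx / ∫|Ψ|² dx (integrals over the domain).
On 0 ≤ x ≤ L (j ≠ l): ∫sin²(jπx/L) dx = L/2, ∫sin(jπx/L)·sin(lπx/L) dx = 0; diagonal moments ∫x·sin²(jπx/L) dx = L²/4, ∫x²·sin²(jπx/L) dx = L³·(1/6 − 1/(4j²π²)); cross terms ∫x·sin(jπx/L)·sin(lπx/L) dx = 0 for j + l even and −4jlL²/(π²(j² − l²)²) for j + l odd, ∫x²·sin(jπx/L)·sin(lπx/L) dx = (−1)^(j+l)·4jlL³/(π²(j² − l²)²); higher powers the same way via product-to-sum and parts.
State is unnormalized: ∫|Ψ|² dx = 16.558, and ∫Ψ*·x²·Ψ dx = 298.17, so ⟨x²⟩ = 298.17 / 16.558.
⟨x²⟩ = 18.007.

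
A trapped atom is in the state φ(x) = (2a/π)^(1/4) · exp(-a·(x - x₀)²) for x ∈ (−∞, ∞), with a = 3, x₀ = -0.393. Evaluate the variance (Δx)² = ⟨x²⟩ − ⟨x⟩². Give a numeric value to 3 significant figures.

0.0833

Compute ⟨x⟩ and ⟨x²⟩ separately, then (Δx)² = ⟨x²⟩ − ⟨x⟩².
Gaussian moments (u = x − x₀): ∫u^(2j)·e^(−2au²) du = (2j−1)!!/(4a)^j · √(π/(2a)), odd powers integrate to 0; here √(π/(2a)) = 0.72360.
⟨x⟩ = -0.39300 and ⟨x²⟩ = 0.23778.
(Δx)² = 0.23778 − (-0.39300)² = 0.083333.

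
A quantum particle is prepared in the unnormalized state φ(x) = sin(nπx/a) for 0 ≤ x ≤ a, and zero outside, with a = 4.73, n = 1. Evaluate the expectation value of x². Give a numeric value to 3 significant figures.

⟨x²⟩ = ∫ x²·|φ|² dx / ∫|φ|² dx (integrals over the domain).
With sin²θ = (1 − cos2θ)/2 on 0 ≤ x ≤ a: ∫sin²(nπx/a) dx = a/2, ∫x·sin²(nπx/a) dx = a²/4, ∫x²·sin²(nπx/a) dx = a³·(1/6 − 1/(4n²π²)); higher powers xᵏ the same way, integrating xᵏ·cos(2nπx/a) by parts.
State is unnormalized: ∫|φ|² dx = 2.3650, and ∫φ*·x²·φ dx = 14.957, so ⟨x²⟩ = 14.957 / 2.3650.
⟨x²⟩ = 6.3242.

6.32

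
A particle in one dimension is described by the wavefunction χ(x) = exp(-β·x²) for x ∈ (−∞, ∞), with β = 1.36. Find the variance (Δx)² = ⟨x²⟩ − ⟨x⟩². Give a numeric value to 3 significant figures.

0.184

Compute ⟨x⟩ and ⟨x²⟩ separately, then (Δx)² = ⟨x²⟩ − ⟨x⟩².
Gaussian moments: ∫x^(2j)·e^(−2βx²) dx = (2j−1)!!/(4β)^j · √(π/(2β)), odd powers integrate to 0; here √(π/(2β)) = 1.0747.
Normalization: ∫|χ|² dx = 1.0747.
⟨x⟩ = 0.0000 and ⟨x²⟩ = 0.18382.
(Δx)² = 0.18382 − (0.0000)² = 0.18382.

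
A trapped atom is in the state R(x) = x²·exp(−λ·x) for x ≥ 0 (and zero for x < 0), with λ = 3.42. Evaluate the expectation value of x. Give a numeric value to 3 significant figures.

0.731

⟨x⟩ = ∫ x·|R|² dx / ∫|R|² dx (integrals over the domain).
Every integrand reduces to terms xʲ·e^(−2λx) on [0, ∞); use ∫₀^∞ xʲ·e^(−2λx) dx = j!/(2λ)^(j+1).
State is unnormalized: ∫|R|² dx = 0.0016030, and ∫R*·x·R dx = 0.0011718, so ⟨x⟩ = 0.0011718 / 0.0016030.
⟨x⟩ = 0.73099.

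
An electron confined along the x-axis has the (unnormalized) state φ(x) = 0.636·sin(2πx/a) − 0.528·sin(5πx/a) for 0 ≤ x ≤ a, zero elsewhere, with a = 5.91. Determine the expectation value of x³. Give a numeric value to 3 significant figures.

⟨x³⟩ = ∫ x³·|φ|² dx / ∫|φ|² dx (integrals over the domain).
On 0 ≤ x ≤ a (j ≠ l): ∫sin²(jπx/a) dx = a/2, ∫sin(jπx/a)·sin(lπx/a) dx = 0; diagonal moments ∫x·sin²(jπx/a) dx = a²/4, ∫x²·sin²(jπx/a) dx = a³·(1/6 − 1/(4j²π²)); cross terms ∫x·sin(jπx/a)·sin(lπx/a) dx = 0 for j + l even and −4jla²/(π²(j² − l²)²) for j + l odd, ∫x²·sin(jπx/a)·sin(lπx/a) dx = (−1)^(j+l)·4jla³/(π²(j² − l²)²); higher powers the same way via product-to-sum and parts.
State is unnormalized: ∫|φ|² dx = 2.0191, and ∫φ*·x³·φ dx = 109.69, so ⟨x³⟩ = 109.69 / 2.0191.
⟨x³⟩ = 54.325.

54.3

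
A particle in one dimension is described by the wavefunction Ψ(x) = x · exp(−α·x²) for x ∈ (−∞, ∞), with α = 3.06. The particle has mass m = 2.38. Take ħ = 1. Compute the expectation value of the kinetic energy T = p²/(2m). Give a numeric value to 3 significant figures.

1.93

T = −(ħ²/2m) d²/dx², so ⟨T⟩ = −(ħ²/2m) ∫ Ψ*·Ψ'' dx / ∫|Ψ|² dx; with m = 2.38.
Expand each integrand as polynomial × e^(−2αx²) and use ∫x^(2j)·e^(−2αx²) dx = (2j−1)!!/(4α)^j · √(π/(2α)), odd powers → 0; here √(π/(2α)) = 0.71647. Differentiate with the product rule, d/dx e^(−αx²) = −2αx·e^(−αx²).
State is unnormalized: ∫|Ψ|² dx = 0.058535, and ∫Ψ*·(−ħ²/2m · Ψ'') dx = 0.11289, so ⟨T⟩ = 0.11289 / 0.058535.
⟨T⟩ = 1.9286.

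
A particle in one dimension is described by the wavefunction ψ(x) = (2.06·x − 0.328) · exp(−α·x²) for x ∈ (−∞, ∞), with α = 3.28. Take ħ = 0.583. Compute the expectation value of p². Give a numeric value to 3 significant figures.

p² ψ = −ħ² d²ψ/dx²; ⟨p²⟩ = −ħ² ∫ ψ*·ψ'' dx / ∫|ψ|² dx.
Expand each integrand as polynomial × e^(−2αx²) and use ∫x^(2j)·e^(−2αx²) dx = (2j−1)!!/(4α)^j · √(π/(2α)), odd powers → 0; here √(π/(2α)) = 0.69203. Differentiate with the product rule, d/dx e^(−αx²) = −2αx·e^(−αx²).
State is unnormalized: ∫|ψ|² dx = 0.29828, and ∫ψ*·(−ħ² ψ'') dx = 0.83161, so ⟨p²⟩ = 0.83161 / 0.29828.
⟨p²⟩ = 2.7880.

2.79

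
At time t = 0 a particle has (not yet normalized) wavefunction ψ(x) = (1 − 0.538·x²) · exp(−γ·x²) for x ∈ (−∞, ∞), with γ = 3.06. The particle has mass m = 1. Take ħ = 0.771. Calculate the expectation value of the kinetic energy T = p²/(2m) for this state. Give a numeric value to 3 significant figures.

T = −(ħ²/2m) d²/dx², so ⟨T⟩ = −(ħ²/2m) ∫ ψ*·ψ'' dx / ∫|ψ|² dx; with m = 1.
Expand each integrand as polynomial × e^(−2γx²) and use ∫x^(2j)·e^(−2γx²) dx = (2j−1)!!/(4γ)^j · √(π/(2γ)), odd powers → 0; here √(π/(2γ)) = 0.71647. Differentiate with the product rule, d/dx e^(−γx²) = −2γx·e^(−γx²).
State is unnormalized: ∫|ψ|² dx = 0.65764, and ∫ψ*·(−ħ²/2m · ψ'') dx = 0.71772, so ⟨T⟩ = 0.71772 / 0.65764.
⟨T⟩ = 1.0914.

1.09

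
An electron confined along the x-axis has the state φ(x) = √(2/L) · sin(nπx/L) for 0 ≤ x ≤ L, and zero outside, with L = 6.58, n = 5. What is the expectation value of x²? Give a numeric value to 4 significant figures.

⟨x²⟩ = ∫ x²·|φ|² dx (integrals over the domain).
With sin²θ = (1 − cos2θ)/2 on 0 ≤ x ≤ L: ∫sin²(nπx/L) dx = L/2, ∫x·sin²(nπx/L) dx = L²/4, ∫x²·sin²(nπx/L) dx = L³·(1/6 − 1/(4n²π²)); higher powers xᵏ the same way, integrating xᵏ·cos(2nπx/L) by parts.
⟨x²⟩ = 14.344.

14.34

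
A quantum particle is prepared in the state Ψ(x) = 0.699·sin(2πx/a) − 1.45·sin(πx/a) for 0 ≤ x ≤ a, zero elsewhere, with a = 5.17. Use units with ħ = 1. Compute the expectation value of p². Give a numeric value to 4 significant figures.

p² Ψ = −ħ² d²Ψ/dx²; ⟨p²⟩ = −ħ² ∫ Ψ*·Ψ'' dx / ∫|Ψ|² dx.
d²/dx² sin(jπx/a) = −(jπ/a)²·sin(jπx/a); on 0 ≤ x ≤ a, ∫sin²(jπx/a) dx = a/2 and ∫sin(jπx/a)·sin(lπx/a) dx = 0 for j ≠ l, so only diagonal terms survive in ∫|Ψ|² and ∫Ψ·Ψ″; ∫Ψ·Ψ′ dx = [Ψ²/2] between the walls = 0.
State is unnormalized: ∫|Ψ|² dx = 6.6980, and ∫Ψ*·(−ħ² Ψ'') dx = 3.8723, so ⟨p²⟩ = 3.8723 / 6.6980.
⟨p²⟩ = 0.57813.

0.5781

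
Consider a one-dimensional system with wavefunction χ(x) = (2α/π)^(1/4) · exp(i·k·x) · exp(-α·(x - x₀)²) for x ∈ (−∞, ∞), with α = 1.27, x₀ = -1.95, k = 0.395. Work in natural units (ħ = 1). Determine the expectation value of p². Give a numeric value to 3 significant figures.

1.43

p² χ = −ħ² d²χ/dx²; ⟨p²⟩ = −ħ² ∫ χ*·χ'' dx.
Gaussian moments (u = x − x₀): ∫u^(2j)·e^(−2αu²) du = (2j−1)!!/(4α)^j · √(π/(2α)), odd powers integrate to 0; here √(π/(2α)) = 1.1121. Derivatives: χ′ = (ik − 2αu)·χ, χ″ = ((ik − 2αu)² − 2α)·χ; the odd-in-u pieces drop out.
⟨p²⟩ = 1.4260.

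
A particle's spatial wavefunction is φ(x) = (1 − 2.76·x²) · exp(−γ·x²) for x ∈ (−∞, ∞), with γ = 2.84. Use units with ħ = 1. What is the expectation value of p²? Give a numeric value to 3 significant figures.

7.80

p² φ = −ħ² d²φ/dx²; ⟨p²⟩ = −ħ² ∫ φ*·φ'' dx / ∫|φ|² dx.
Expand each integrand as polynomial × e^(−2γx²) and use ∫x^(2j)·e^(−2γx²) dx = (2j−1)!!/(4γ)^j · √(π/(2γ)), odd powers → 0; here √(π/(2γ)) = 0.74371. Differentiate with the product rule, d/dx e^(−γx²) = −2γx·e^(−γx²).
State is unnormalized: ∫|φ|² dx = 0.51403, and ∫φ*·(−ħ² φ'') dx = 4.0112, so ⟨p²⟩ = 4.0112 / 0.51403.
⟨p²⟩ = 7.8034.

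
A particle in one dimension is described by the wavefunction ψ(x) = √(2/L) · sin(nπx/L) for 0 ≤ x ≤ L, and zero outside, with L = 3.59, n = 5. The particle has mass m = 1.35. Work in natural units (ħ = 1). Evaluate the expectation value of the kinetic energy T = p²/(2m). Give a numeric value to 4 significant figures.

T = −(ħ²/2m) d²/dx², so ⟨T⟩ = −(ħ²/2m) ∫ ψ*·ψ'' dx; with m = 1.35.
d/dx sin(nπx/L) = (nπ/L)·cos(nπx/L) and d²/dx² sin(nπx/L) = −(nπ/L)²·sin(nπx/L); on 0 ≤ x ≤ L, ∫sin²(nπx/L) dx = L/2 and ∫sin(nπx/L)·cos(nπx/L) dx = 0.
⟨T⟩ = 7.0907.

7.091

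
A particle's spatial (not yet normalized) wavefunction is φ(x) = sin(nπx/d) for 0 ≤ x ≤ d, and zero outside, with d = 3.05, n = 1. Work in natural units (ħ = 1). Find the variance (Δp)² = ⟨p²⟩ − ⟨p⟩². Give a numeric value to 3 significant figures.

1.06

Compute ⟨p⟩ and ⟨p²⟩ separately; (Δp)² = ⟨p²⟩ − ⟨p⟩².
d/dx sin(nπx/d) = (nπ/d)·cos(nπx/d) and d²/dx² sin(nπx/d) = −(nπ/d)²·sin(nπx/d); on 0 ≤ x ≤ d, ∫sin²(nπx/d) dx = d/2 and ∫sin(nπx/d)·cos(nπx/d) dx = 0.
Normalization: ∫|φ|² dx = 1.5250.
⟨p⟩ = 0.0000 and ⟨p²⟩ = 1.0610.
(Δp)² = 1.0610 − (0.0000)² = 1.0610.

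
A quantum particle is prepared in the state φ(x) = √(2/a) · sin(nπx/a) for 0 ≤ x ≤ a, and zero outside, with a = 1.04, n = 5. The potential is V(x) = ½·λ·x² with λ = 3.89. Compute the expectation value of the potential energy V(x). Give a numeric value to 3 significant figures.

⟨V⟩ = ∫ V(x)·|φ|² dx.
With sin²θ = (1 − cos2θ)/2 on 0 ≤ x ≤ a: ∫sin²(nπx/a) dx = a/2, ∫x·sin²(nπx/a) dx = a²/4, ∫x²·sin²(nπx/a) dx = a³·(1/6 − 1/(4n²π²)); higher powers xᵏ the same way, integrating xᵏ·cos(2nπx/a) by parts.
⟨V⟩ = 0.69697.

0.697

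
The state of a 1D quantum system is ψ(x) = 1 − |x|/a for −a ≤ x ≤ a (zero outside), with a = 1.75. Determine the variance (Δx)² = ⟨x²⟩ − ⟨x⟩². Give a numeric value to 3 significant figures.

0.306

Compute ⟨x⟩ and ⟨x²⟩ separately, then (Δx)² = ⟨x²⟩ − ⟨x⟩².
ψ is even, so ∫ over [−a, a] = 2∫₀ᵃ with ψ = 1 − x/a there: ∫₀ᵃ (1 − x/a)² dx = a/3, ∫₀ᵃ x²(1 − x/a)² dx = a³/30, ∫₀ᵃ x⁴(1 − x/a)² dx = a⁵/105.
Normalization: ∫|ψ|² dx = 1.1667.
⟨x⟩ = 0.0000 and ⟨x²⟩ = 0.30625.
(Δx)² = 0.30625 − (0.0000)² = 0.30625.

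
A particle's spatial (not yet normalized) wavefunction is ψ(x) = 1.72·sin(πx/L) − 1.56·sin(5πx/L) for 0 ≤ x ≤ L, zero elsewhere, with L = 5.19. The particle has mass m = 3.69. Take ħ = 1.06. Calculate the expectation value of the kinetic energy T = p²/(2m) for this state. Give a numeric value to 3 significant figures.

T = −(ħ²/2m) d²/dx², so ⟨T⟩ = −(ħ²/2m) ∫ ψ*·ψ'' dx / ∫|ψ|² dx; with m = 3.69.
d²/dx² sin(jπx/L) = −(jπ/L)²·sin(jπx/L); on 0 ≤ x ≤ L, ∫sin²(jπx/L) dx = L/2 and ∫sin(jπx/L)·sin(lπx/L) dx = 0 for j ≠ l, so only diagonal terms survive in ∫|ψ|² and ∫ψ·ψ″; ∫ψ·ψ′ dx = [ψ²/2] between the walls = 0.
State is unnormalized: ∫|ψ|² dx = 13.992, and ∫ψ*·(−ħ²/2m · ψ'') dx = 9.2357, so ⟨T⟩ = 9.2357 / 13.992.
⟨T⟩ = 0.66006.

0.660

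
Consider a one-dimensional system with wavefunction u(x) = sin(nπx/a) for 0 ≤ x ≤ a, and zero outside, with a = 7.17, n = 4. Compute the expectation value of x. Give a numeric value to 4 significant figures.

3.585

⟨x⟩ = ∫ x·|u|² dx / ∫|u|² dx (integrals over the domain).
With sin²θ = (1 − cos2θ)/2 on 0 ≤ x ≤ a: ∫sin²(nπx/a) dx = a/2, ∫x·sin²(nπx/a) dx = a²/4, ∫x²·sin²(nπx/a) dx = a³·(1/6 − 1/(4n²π²)); higher powers xᵏ the same way, integrating xᵏ·cos(2nπx/a) by parts.
State is unnormalized: ∫|u|² dx = 3.5850, and ∫u*·x·u dx = 12.852, so ⟨x⟩ = 12.852 / 3.5850.
⟨x⟩ = 3.5850.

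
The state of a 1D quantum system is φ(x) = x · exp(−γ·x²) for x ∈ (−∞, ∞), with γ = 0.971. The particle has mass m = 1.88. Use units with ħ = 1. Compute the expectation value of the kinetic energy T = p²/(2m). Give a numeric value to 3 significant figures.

0.775

T = −(ħ²/2m) d²/dx², so ⟨T⟩ = −(ħ²/2m) ∫ φ*·φ'' dx / ∫|φ|² dx; with m = 1.88.
Expand each integrand as polynomial × e^(−2γx²) and use ∫x^(2j)·e^(−2γx²) dx = (2j−1)!!/(4γ)^j · √(π/(2γ)), odd powers → 0; here √(π/(2γ)) = 1.2719. Differentiate with the product rule, d/dx e^(−γx²) = −2γx·e^(−γx²).
State is unnormalized: ∫|φ|² dx = 0.32747, and ∫φ*·(−ħ²/2m · φ'') dx = 0.25370, so ⟨T⟩ = 0.25370 / 0.32747.
⟨T⟩ = 0.77473.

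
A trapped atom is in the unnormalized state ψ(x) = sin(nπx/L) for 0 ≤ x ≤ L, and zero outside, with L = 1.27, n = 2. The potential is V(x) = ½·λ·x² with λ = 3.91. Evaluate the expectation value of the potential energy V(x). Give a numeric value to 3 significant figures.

1.01

⟨V⟩ = ∫ V(x)·|ψ|² dx / ∫|ψ|² dx.
With sin²θ = (1 − cos2θ)/2 on 0 ≤ x ≤ L: ∫sin²(nπx/L) dx = L/2, ∫x·sin²(nπx/L) dx = L²/4, ∫x²·sin²(nπx/L) dx = L³·(1/6 − 1/(4n²π²)); higher powers xᵏ the same way, integrating xᵏ·cos(2nπx/L) by parts.
State is unnormalized: ∫|ψ|² dx = 0.63500, and ∫ψ*·V(x)·ψ dx = 0.64207, so ⟨V⟩ = 0.64207 / 0.63500.
⟨V⟩ = 1.0111.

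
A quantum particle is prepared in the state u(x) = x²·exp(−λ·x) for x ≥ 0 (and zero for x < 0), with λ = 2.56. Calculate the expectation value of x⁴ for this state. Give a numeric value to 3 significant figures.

2.44

⟨x⁴⟩ = ∫ x⁴·|u|² dx / ∫|u|² dx (integrals over the domain).
Every integrand reduces to terms xʲ·e^(−2λx) on [0, ∞); use ∫₀^∞ xʲ·e^(−2λx) dx = j!/(2λ)^(j+1).
State is unnormalized: ∫|u|² dx = 0.0068212, and ∫u*·x⁴·u dx = 0.016676, so ⟨x⁴⟩ = 0.016676 / 0.0068212.
⟨x⁴⟩ = 2.4447.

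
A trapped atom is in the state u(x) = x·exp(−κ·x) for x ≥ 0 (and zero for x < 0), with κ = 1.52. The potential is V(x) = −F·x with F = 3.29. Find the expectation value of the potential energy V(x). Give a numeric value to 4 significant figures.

⟨V⟩ = ∫ V(x)·|u|² dx / ∫|u|² dx.
Every integrand reduces to terms xʲ·e^(−2κx) on [0, ∞); use ∫₀^∞ xʲ·e^(−2κx) dx = j!/(2κ)^(j+1).
State is unnormalized: ∫|u|² dx = 0.071188, and ∫u*·V(x)·u dx = -0.23113, so ⟨V⟩ = -0.23113 / 0.071188.
⟨V⟩ = -3.2467.

-3.247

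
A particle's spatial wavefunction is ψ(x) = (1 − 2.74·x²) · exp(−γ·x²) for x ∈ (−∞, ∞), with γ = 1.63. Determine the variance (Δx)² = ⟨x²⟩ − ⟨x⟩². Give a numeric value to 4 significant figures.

0.2509

Compute ⟨x⟩ and ⟨x²⟩ separately, then (Δx)² = ⟨x²⟩ − ⟨x⟩².
Expand each integrand as polynomial × e^(−2γx²) and use ∫x^(2j)·e^(−2γx²) dx = (2j−1)!!/(4γ)^j · √(π/(2γ)), odd powers → 0; here √(π/(2γ)) = 0.98167.
Normalization: ∫|ψ|² dx = 0.67669.
⟨x⟩ = 0.0000 and ⟨x²⟩ = 0.25089.
(Δx)² = 0.25089 − (0.0000)² = 0.25089.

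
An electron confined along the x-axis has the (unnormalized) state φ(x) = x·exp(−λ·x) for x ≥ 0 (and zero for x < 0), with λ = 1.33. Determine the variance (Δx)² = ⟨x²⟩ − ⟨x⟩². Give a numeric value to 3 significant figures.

Compute ⟨x⟩ and ⟨x²⟩ separately, then (Δx)² = ⟨x²⟩ − ⟨x⟩².
Every integrand reduces to terms xʲ·e^(−2λx) on [0, ∞); use ∫₀^∞ xʲ·e^(−2λx) dx = j!/(2λ)^(j+1).
Normalization: ∫|φ|² dx = 0.10626.
⟨x⟩ = 1.1278 and ⟨x²⟩ = 1.6960.
(Δx)² = 1.6960 − (1.1278)² = 0.42399.

0.424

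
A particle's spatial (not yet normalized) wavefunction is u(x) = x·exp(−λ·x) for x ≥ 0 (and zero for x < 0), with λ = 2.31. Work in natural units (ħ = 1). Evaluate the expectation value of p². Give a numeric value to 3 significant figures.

p² u = −ħ² d²u/dx²; ⟨p²⟩ = −ħ² ∫ u*·u'' dx / ∫|u|² dx.
Differentiate x·exp(−λ·x) with the product rule; every integrand then reduces to terms xʲ·e^(−2λx) on [0, ∞), with ∫₀^∞ xʲ·e^(−2λx) dx = j!/(2λ)^(j+1).
State is unnormalized: ∫|u|² dx = 0.020282, and ∫u*·(−ħ² u'') dx = 0.10823, so ⟨p²⟩ = 0.10823 / 0.020282.
⟨p²⟩ = 5.3361.

5.34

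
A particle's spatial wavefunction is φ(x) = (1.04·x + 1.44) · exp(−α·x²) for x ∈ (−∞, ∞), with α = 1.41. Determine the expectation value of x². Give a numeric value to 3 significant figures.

0.207

⟨x²⟩ = ∫ x²·|φ|² dx / ∫|φ|² dx (integrals over the domain).
Expand each integrand as polynomial × e^(−2αx²) and use ∫x^(2j)·e^(−2αx²) dx = (2j−1)!!/(4α)^j · √(π/(2α)), odd powers → 0; here √(π/(2α)) = 1.0555.
State is unnormalized: ∫|φ|² dx = 2.3911, and ∫φ*·x²·φ dx = 0.49572, so ⟨x²⟩ = 0.49572 / 2.3911.
⟨x²⟩ = 0.20732.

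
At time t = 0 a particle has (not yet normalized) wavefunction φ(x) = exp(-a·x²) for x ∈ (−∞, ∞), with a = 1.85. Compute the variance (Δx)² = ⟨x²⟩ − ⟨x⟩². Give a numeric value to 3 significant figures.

Compute ⟨x⟩ and ⟨x²⟩ separately, then (Δx)² = ⟨x²⟩ − ⟨x⟩².
Gaussian moments: ∫x^(2j)·e^(−2ax²) dx = (2j−1)!!/(4a)^j · √(π/(2a)), odd powers integrate to 0; here √(π/(2a)) = 0.92145.
Normalization: ∫|φ|² dx = 0.92145.
⟨x⟩ = 0.0000 and ⟨x²⟩ = 0.13514.
(Δx)² = 0.13514 − (0.0000)² = 0.13514.

0.135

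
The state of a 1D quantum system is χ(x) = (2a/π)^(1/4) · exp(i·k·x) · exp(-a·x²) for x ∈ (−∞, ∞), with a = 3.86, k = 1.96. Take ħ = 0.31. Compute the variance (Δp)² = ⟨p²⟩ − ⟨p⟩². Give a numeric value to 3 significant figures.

0.371

Compute ⟨p⟩ and ⟨p²⟩ separately; (Δp)² = ⟨p²⟩ − ⟨p⟩².
Gaussian moments: ∫x^(2j)·e^(−2ax²) dx = (2j−1)!!/(4a)^j · √(π/(2a)), odd powers integrate to 0; here √(π/(2a)) = 0.63792. Derivatives: χ′ = (ik − 2ax)·χ, χ″ = ((ik − 2ax)² − 2a)·χ; the odd-in-x pieces drop out.
⟨p⟩ = 0.60760 and ⟨p²⟩ = 0.74012.
(Δp)² = 0.74012 − (0.60760)² = 0.37095.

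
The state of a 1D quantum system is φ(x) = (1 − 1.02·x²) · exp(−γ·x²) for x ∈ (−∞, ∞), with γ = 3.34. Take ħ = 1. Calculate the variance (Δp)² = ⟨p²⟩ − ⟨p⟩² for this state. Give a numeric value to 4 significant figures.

4.610

Compute ⟨p⟩ and ⟨p²⟩ separately; (Δp)² = ⟨p²⟩ − ⟨p⟩².
Expand each integrand as polynomial × e^(−2γx²) and use ∫x^(2j)·e^(−2γx²) dx = (2j−1)!!/(4γ)^j · √(π/(2γ)), odd powers → 0; here √(π/(2γ)) = 0.68578. Differentiate with the product rule, d/dx e^(−γx²) = −2γx·e^(−γx²).
Normalization: ∫|φ|² dx = 0.59306.
⟨p⟩ = 0.0000 and ⟨p²⟩ = 4.6095.
(Δp)² = 4.6095 − (0.0000)² = 4.6095.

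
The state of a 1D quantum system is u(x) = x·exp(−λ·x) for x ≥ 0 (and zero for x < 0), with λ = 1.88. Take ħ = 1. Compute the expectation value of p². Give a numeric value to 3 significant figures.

3.53

p² u = −ħ² d²u/dx²; ⟨p²⟩ = −ħ² ∫ u*·u'' dx / ∫|u|² dx.
Differentiate x·exp(−λ·x) with the product rule; every integrand then reduces to terms xʲ·e^(−2λx) on [0, ∞), with ∫₀^∞ xʲ·e^(−2λx) dx = j!/(2λ)^(j+1).
State is unnormalized: ∫|u|² dx = 0.037624, and ∫u*·(−ħ² u'') dx = 0.13298, so ⟨p²⟩ = 0.13298 / 0.037624.
⟨p²⟩ = 3.5344.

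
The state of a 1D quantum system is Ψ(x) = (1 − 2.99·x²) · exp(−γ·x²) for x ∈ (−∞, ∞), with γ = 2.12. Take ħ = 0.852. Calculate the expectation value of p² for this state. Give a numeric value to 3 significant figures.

5.94

p² Ψ = −ħ² d²Ψ/dx²; ⟨p²⟩ = −ħ² ∫ Ψ*·Ψ'' dx / ∫|Ψ|² dx.
Expand each integrand as polynomial × e^(−2γx²) and use ∫x^(2j)·e^(−2γx²) dx = (2j−1)!!/(4γ)^j · √(π/(2γ)), odd powers → 0; here √(π/(2γ)) = 0.86078. Differentiate with the product rule, d/dx e^(−γx²) = −2γx·e^(−γx²).
State is unnormalized: ∫|Ψ|² dx = 0.57481, and ∫Ψ*·(−ħ² Ψ'') dx = 3.4116, so ⟨p²⟩ = 3.4116 / 0.57481.
⟨p²⟩ = 5.9352.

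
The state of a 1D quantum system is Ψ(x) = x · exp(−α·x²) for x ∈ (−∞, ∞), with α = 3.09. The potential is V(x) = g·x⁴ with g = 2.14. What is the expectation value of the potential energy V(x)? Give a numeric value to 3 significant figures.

⟨V⟩ = ∫ V(x)·|Ψ|² dx / ∫|Ψ|² dx.
Expand each integrand as polynomial × e^(−2αx²) and use ∫x^(2j)·e^(−2αx²) dx = (2j−1)!!/(4α)^j · √(π/(2α)), odd powers → 0; here √(π/(2α)) = 0.71299.
State is unnormalized: ∫|Ψ|² dx = 0.057685, and ∫Ψ*·V(x)·Ψ dx = 0.012121, so ⟨V⟩ = 0.012121 / 0.057685.
⟨V⟩ = 0.21012.

0.210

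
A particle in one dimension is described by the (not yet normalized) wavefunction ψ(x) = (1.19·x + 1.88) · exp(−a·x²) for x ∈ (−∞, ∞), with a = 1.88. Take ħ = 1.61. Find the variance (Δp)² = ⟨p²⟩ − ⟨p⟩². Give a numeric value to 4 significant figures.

Compute ⟨p⟩ and ⟨p²⟩ separately; (Δp)² = ⟨p²⟩ − ⟨p⟩².
Expand each integrand as polynomial × e^(−2ax²) and use ∫x^(2j)·e^(−2ax²) dx = (2j−1)!!/(4a)^j · √(π/(2a)), odd powers → 0; here √(π/(2a)) = 0.91407. Differentiate with the product rule, d/dx e^(−ax²) = −2ax·e^(−ax²).
Normalization: ∫|ψ|² dx = 3.4028.
⟨p⟩ = 0.0000 and ⟨p²⟩ = 5.3662.
(Δp)² = 5.3662 − (0.0000)² = 5.3662.

5.366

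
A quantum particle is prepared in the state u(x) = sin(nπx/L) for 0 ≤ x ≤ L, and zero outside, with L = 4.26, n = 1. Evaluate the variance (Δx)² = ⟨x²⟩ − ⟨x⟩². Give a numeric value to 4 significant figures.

Compute ⟨x⟩ and ⟨x²⟩ separately, then (Δx)² = ⟨x²⟩ − ⟨x⟩².
With sin²θ = (1 − cos2θ)/2 on 0 ≤ x ≤ L: ∫sin²(nπx/L) dx = L/2, ∫x·sin²(nπx/L) dx = L²/4, ∫x²·sin²(nπx/L) dx = L³·(1/6 − 1/(4n²π²)); higher powers xᵏ the same way, integrating xᵏ·cos(2nπx/L) by parts.
Normalization: ∫|u|² dx = 2.1300.
⟨x⟩ = 2.1300 and ⟨x²⟩ = 5.1298.
(Δx)² = 5.1298 − (2.1300)² = 0.59293.

0.5929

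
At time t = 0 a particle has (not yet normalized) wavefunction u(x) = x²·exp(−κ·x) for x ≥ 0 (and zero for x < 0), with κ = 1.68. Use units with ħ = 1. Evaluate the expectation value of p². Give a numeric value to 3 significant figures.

0.941

p² u = −ħ² d²u/dx²; ⟨p²⟩ = −ħ² ∫ u*·u'' dx / ∫|u|² dx.
Differentiate x²·exp(−κ·x) with the product rule; every integrand then reduces to terms xʲ·e^(−2κx) on [0, ∞), with ∫₀^∞ xʲ·e^(−2κx) dx = j!/(2κ)^(j+1).
State is unnormalized: ∫|u|² dx = 0.056042, and ∫u*·(−ħ² u'') dx = 0.052724, so ⟨p²⟩ = 0.052724 / 0.056042.
⟨p²⟩ = 0.94080.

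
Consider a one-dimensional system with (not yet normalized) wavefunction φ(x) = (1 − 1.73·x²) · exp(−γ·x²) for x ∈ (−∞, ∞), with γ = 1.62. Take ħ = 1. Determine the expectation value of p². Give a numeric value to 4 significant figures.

4.844

p² φ = −ħ² d²φ/dx²; ⟨p²⟩ = −ħ² ∫ φ*·φ'' dx / ∫|φ|² dx.
Expand each integrand as polynomial × e^(−2γx²) and use ∫x^(2j)·e^(−2γx²) dx = (2j−1)!!/(4γ)^j · √(π/(2γ)), odd powers → 0; here √(π/(2γ)) = 0.98470. Differentiate with the product rule, d/dx e^(−γx²) = −2γx·e^(−γx²).
State is unnormalized: ∫|φ|² dx = 0.66947, and ∫φ*·(−ħ² φ'') dx = 3.2429, so ⟨p²⟩ = 3.2429 / 0.66947.
⟨p²⟩ = 4.8439.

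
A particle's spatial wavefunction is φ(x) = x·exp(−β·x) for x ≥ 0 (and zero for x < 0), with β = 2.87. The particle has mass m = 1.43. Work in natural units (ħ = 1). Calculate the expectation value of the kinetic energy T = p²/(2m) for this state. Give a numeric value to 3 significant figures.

2.88

T = −(ħ²/2m) d²/dx², so ⟨T⟩ = −(ħ²/2m) ∫ φ*·φ'' dx / ∫|φ|² dx; with m = 1.43.
Differentiate x·exp(−β·x) with the product rule; every integrand then reduces to terms xʲ·e^(−2βx) on [0, ∞), with ∫₀^∞ xʲ·e^(−2βx) dx = j!/(2β)^(j+1).
State is unnormalized: ∫|φ|² dx = 0.010575, and ∫φ*·(−ħ²/2m · φ'') dx = 0.030457, so ⟨T⟩ = 0.030457 / 0.010575.
⟨T⟩ = 2.8800.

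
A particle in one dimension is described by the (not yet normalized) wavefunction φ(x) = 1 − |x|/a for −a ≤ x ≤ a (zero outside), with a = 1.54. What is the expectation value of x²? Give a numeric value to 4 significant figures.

⟨x²⟩ = ∫ x²·|φ|² dx / ∫|φ|² dx (integrals over the domain).
φ is even, so ∫ over [−a, a] = 2∫₀ᵃ with φ = 1 − x/a there: ∫₀ᵃ (1 − x/a)² dx = a/3, ∫₀ᵃ x²(1 − x/a)² dx = a³/30, ∫₀ᵃ x⁴(1 − x/a)² dx = a⁵/105.
State is unnormalized: ∫|φ|² dx = 1.0267, and ∫φ*·x²·φ dx = 0.24348, so ⟨x²⟩ = 0.24348 / 1.0267.
⟨x²⟩ = 0.23716.

0.2372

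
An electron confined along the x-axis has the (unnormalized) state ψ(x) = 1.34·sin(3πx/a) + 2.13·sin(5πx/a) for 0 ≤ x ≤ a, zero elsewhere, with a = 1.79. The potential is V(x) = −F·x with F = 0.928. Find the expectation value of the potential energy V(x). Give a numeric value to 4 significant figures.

⟨V⟩ = ∫ V(x)·|ψ|² dx / ∫|ψ|² dx.
On 0 ≤ x ≤ a (j ≠ l): ∫sin²(jπx/a) dx = a/2, ∫sin(jπx/a)·sin(lπx/a) dx = 0; diagonal moments ∫x·sin²(jπx/a) dx = a²/4, ∫x²·sin²(jπx/a) dx = a³·(1/6 − 1/(4j²π²)); cross terms ∫x·sin(jπx/a)·sin(lπx/a) dx = 0 for j + l even and −4jla²/(π²(j² − l²)²) for j + l odd, ∫x²·sin(jπx/a)·sin(lπx/a) dx = (−1)^(j+l)·4jla³/(π²(j² − l²)²); higher powers the same way via product-to-sum and parts.
State is unnormalized: ∫|ψ|² dx = 5.6676, and ∫ψ*·V(x)·ψ dx = -4.7073, so ⟨V⟩ = -4.7073 / 5.6676.
⟨V⟩ = -0.83056.

-0.8306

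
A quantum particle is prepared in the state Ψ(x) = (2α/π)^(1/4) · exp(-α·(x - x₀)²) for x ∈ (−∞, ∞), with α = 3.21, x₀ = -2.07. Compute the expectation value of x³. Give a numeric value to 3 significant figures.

⟨x³⟩ = ∫ x³·|Ψ|² dx (integrals over the domain).
Gaussian moments (u = x − x₀): ∫u^(2j)·e^(−2αu²) du = (2j−1)!!/(4α)^j · √(π/(2α)), odd powers integrate to 0; here √(π/(2α)) = 0.69953.
⟨x³⟩ = -9.3534.

-9.35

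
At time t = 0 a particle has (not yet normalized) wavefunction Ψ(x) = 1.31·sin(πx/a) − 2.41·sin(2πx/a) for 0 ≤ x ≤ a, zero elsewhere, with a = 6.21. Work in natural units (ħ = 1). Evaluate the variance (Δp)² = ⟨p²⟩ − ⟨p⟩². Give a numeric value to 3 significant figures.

0.849

Compute ⟨p⟩ and ⟨p²⟩ separately; (Δp)² = ⟨p²⟩ − ⟨p⟩².
d²/dx² sin(jπx/a) = −(jπ/a)²·sin(jπx/a); on 0 ≤ x ≤ a, ∫sin²(jπx/a) dx = a/2 and ∫sin(jπx/a)·sin(lπx/a) dx = 0 for j ≠ l, so only diagonal terms survive in ∫|Ψ|² and ∫Ψ·Ψ″; ∫Ψ·Ψ′ dx = [Ψ²/2] between the walls = 0.
Normalization: ∫|Ψ|² dx = 23.363.
⟨p⟩ = 0.0000 and ⟨p²⟩ = 0.84860.
(Δp)² = 0.84860 − (0.0000)² = 0.84860.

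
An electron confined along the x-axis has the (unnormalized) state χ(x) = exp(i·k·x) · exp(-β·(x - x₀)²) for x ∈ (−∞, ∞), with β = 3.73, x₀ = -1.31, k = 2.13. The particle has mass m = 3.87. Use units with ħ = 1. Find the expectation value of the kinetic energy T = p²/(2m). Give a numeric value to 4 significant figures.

1.068

T = −(ħ²/2m) d²/dx², so ⟨T⟩ = −(ħ²/2m) ∫ χ*·χ'' dx / ∫|χ|² dx; with m = 3.87.
Gaussian moments (u = x − x₀): ∫u^(2j)·e^(−2βu²) du = (2j−1)!!/(4β)^j · √(π/(2β)), odd powers integrate to 0; here √(π/(2β)) = 0.64894. Derivatives: χ′ = (ik − 2βu)·χ, χ″ = ((ik − 2βu)² − 2β)·χ; the odd-in-u pieces drop out.
State is unnormalized: ∫|χ|² dx = 0.64894, and ∫χ*·(−ħ²/2m · χ'') dx = 0.69312, so ⟨T⟩ = 0.69312 / 0.64894.
⟨T⟩ = 1.0681.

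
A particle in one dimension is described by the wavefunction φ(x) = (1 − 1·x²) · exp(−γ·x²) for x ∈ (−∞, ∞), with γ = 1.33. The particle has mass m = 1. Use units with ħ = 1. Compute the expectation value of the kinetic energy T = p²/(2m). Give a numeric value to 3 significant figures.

T = −(ħ²/2m) d²/dx², so ⟨T⟩ = −(ħ²/2m) ∫ φ*·φ'' dx / ∫|φ|² dx; with m = 1.
Expand each integrand as polynomial × e^(−2γx²) and use ∫x^(2j)·e^(−2γx²) dx = (2j−1)!!/(4γ)^j · √(π/(2γ)), odd powers → 0; here √(π/(2γ)) = 1.0868. Differentiate with the product rule, d/dx e^(−γx²) = −2γx·e^(−γx²).
State is unnormalized: ∫|φ|² dx = 0.79340, and ∫φ*·(−ħ²/2m · φ'') dx = 1.1731, so ⟨T⟩ = 1.1731 / 0.79340.
⟨T⟩ = 1.4786.

1.48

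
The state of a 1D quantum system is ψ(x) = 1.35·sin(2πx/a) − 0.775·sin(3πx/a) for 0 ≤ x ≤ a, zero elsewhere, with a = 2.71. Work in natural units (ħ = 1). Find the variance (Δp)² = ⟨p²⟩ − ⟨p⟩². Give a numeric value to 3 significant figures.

Compute ⟨p⟩ and ⟨p²⟩ separately; (Δp)² = ⟨p²⟩ − ⟨p⟩².
d²/dx² sin(jπx/a) = −(jπ/a)²·sin(jπx/a); on 0 ≤ x ≤ a, ∫sin²(jπx/a) dx = a/2 and ∫sin(jπx/a)·sin(lπx/a) dx = 0 for j ≠ l, so only diagonal terms survive in ∫|ψ|² and ∫ψ·ψ″; ∫ψ·ψ′ dx = [ψ²/2] between the walls = 0.
Normalization: ∫|ψ|² dx = 3.2833.
⟨p⟩ = 0.0000 and ⟨p²⟩ = 7.0411.
(Δp)² = 7.0411 − (0.0000)² = 7.0411.

7.04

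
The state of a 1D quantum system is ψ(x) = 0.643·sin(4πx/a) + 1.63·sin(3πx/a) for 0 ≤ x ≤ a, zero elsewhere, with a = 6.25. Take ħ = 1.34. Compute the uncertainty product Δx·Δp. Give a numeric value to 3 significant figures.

3.24

Δx = √(⟨x²⟩−⟨x⟩²), Δp = √(⟨p²⟩−⟨p⟩²).
On 0 ≤ x ≤ a (j ≠ l): ∫sin²(jπx/a) dx = a/2, ∫sin(jπx/a)·sin(lπx/a) dx = 0; diagonal moments ∫x·sin²(jπx/a) dx = a²/4, ∫x²·sin²(jπx/a) dx = a³·(1/6 − 1/(4j²π²)); cross terms ∫x·sin(jπx/a)·sin(lπx/a) dx = 0 for j + l even and −4jla²/(π²(j² − l²)²) for j + l odd, ∫x²·sin(jπx/a)·sin(lπx/a) dx = (−1)^(j+l)·4jla³/(π²(j² − l²)²); higher powers the same way via product-to-sum and parts. d²/dx² sin(jπx/a) = −(jπ/a)²·sin(jπx/a); on 0 ≤ x ≤ a, ∫sin²(jπx/a) dx = a/2 and ∫sin(jπx/a)·sin(lπx/a) dx = 0 for j ≠ l, so only diagonal terms survive in ∫|ψ|² and ∫ψ·ψ″; ∫ψ·ψ′ dx = [ψ²/2] between the walls = 0.
Normalization: ∫|ψ|² dx = 9.5948.
⟨x⟩ = 2.2780, ⟨x²⟩ = 7.5200 ⇒ Δx = 1.5267.
⟨p⟩ = 0.0000, ⟨p²⟩ = 4.5108 ⇒ Δp = 2.1239.
Δx·Δp = 3.2425.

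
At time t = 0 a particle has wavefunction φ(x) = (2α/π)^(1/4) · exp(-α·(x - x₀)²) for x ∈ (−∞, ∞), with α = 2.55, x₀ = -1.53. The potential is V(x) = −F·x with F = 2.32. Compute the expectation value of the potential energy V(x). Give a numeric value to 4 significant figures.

⟨V⟩ = ∫ V(x)·|φ|² dx.
Gaussian moments (u = x − x₀): ∫u^(2j)·e^(−2αu²) du = (2j−1)!!/(4α)^j · √(π/(2α)), odd powers integrate to 0; here √(π/(2α)) = 0.78486.
⟨V⟩ = 3.5496.

3.550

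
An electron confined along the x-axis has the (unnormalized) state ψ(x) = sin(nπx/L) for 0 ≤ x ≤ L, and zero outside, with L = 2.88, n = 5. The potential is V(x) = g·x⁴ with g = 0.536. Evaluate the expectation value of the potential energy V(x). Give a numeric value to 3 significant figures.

⟨V⟩ = ∫ V(x)·|ψ|² dx / ∫|ψ|² dx.
With sin²θ = (1 − cos2θ)/2 on 0 ≤ x ≤ L: ∫sin²(nπx/L) dx = L/2, ∫x·sin²(nπx/L) dx = L²/4, ∫x²·sin²(nπx/L) dx = L³·(1/6 − 1/(4n²π²)); higher powers xᵏ the same way, integrating xᵏ·cos(2nπx/L) by parts.
State is unnormalized: ∫|ψ|² dx = 1.4400, and ∫ψ*·V(x)·ψ dx = 10.406, so ⟨V⟩ = 10.406 / 1.4400.
⟨V⟩ = 7.2265.

7.23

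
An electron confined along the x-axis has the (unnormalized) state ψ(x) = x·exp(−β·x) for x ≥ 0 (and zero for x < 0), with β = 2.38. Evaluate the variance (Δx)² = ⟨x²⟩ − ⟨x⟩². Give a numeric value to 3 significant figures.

Compute ⟨x⟩ and ⟨x²⟩ separately, then (Δx)² = ⟨x²⟩ − ⟨x⟩².
Every integrand reduces to terms xʲ·e^(−2βx) on [0, ∞); use ∫₀^∞ xʲ·e^(−2βx) dx = j!/(2β)^(j+1).
Normalization: ∫|ψ|² dx = 0.018544.
⟨x⟩ = 0.63025 and ⟨x²⟩ = 0.52962.
(Δx)² = 0.52962 − (0.63025)² = 0.13241.

0.132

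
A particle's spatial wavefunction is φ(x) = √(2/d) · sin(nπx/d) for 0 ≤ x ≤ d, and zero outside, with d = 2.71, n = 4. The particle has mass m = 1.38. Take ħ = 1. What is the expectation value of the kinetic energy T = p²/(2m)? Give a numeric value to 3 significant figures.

T = −(ħ²/2m) d²/dx², so ⟨T⟩ = −(ħ²/2m) ∫ φ*·φ'' dx; with m = 1.38.
d/dx sin(nπx/d) = (nπ/d)·cos(nπx/d) and d²/dx² sin(nπx/d) = −(nπ/d)²·sin(nπx/d); on 0 ≤ x ≤ d, ∫sin²(nπx/d) dx = d/2 and ∫sin(nπx/d)·cos(nπx/d) dx = 0.
⟨T⟩ = 7.7906.

7.79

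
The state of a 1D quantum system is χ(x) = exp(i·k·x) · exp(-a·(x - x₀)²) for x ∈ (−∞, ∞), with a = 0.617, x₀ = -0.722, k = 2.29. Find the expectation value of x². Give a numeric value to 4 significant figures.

⟨x²⟩ = ∫ x²·|χ|² dx / ∫|χ|² dx (integrals over the domain).
Gaussian moments (u = x − x₀): ∫u^(2j)·e^(−2au²) du = (2j−1)!!/(4a)^j · √(π/(2a)), odd powers integrate to 0; here √(π/(2a)) = 1.5956.
State is unnormalized: ∫|χ|² dx = 1.5956, and ∫χ*·x²·χ dx = 1.4783, so ⟨x²⟩ = 1.4783 / 1.5956.
⟨x²⟩ = 0.92647.

0.9265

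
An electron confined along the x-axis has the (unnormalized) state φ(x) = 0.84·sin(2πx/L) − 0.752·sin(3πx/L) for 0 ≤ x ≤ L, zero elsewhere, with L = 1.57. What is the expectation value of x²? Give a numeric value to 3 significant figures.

1.27

⟨x²⟩ = ∫ x²·|φ|² dx / ∫|φ|² dx (integrals over the domain).
On 0 ≤ x ≤ L (j ≠ l): ∫sin²(jπx/L) dx = L/2, ∫sin(jπx/L)·sin(lπx/L) dx = 0; diagonal moments ∫x·sin²(jπx/L) dx = L²/4, ∫x²·sin²(jπx/L) dx = L³·(1/6 − 1/(4j²π²)); cross terms ∫x·sin(jπx/L)·sin(lπx/L) dx = 0 for j + l even and −4jlL²/(π²(j² − l²)²) for j + l odd, ∫x²·sin(jπx/L)·sin(lπx/L) dx = (−1)^(j+l)·4jlL³/(π²(j² − l²)²); higher powers the same way via product-to-sum and parts.
State is unnormalized: ∫|φ|² dx = 0.99782, and ∫φ*·x²·φ dx = 1.2719, so ⟨x²⟩ = 1.2719 / 0.99782.
⟨x²⟩ = 1.2747.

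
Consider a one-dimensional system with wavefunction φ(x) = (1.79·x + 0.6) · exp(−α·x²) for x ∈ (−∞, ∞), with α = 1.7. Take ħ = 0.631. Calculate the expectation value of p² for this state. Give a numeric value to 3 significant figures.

1.44

p² φ = −ħ² d²φ/dx²; ⟨p²⟩ = −ħ² ∫ φ*·φ'' dx / ∫|φ|² dx.
Expand each integrand as polynomial × e^(−2αx²) and use ∫x^(2j)·e^(−2αx²) dx = (2j−1)!!/(4α)^j · √(π/(2α)), odd powers → 0; here √(π/(2α)) = 0.96125. Differentiate with the product rule, d/dx e^(−αx²) = −2αx·e^(−αx²).
State is unnormalized: ∫|φ|² dx = 0.79898, and ∫φ*·(−ħ² φ'') dx = 1.1540, so ⟨p²⟩ = 1.1540 / 0.79898.
⟨p²⟩ = 1.4443.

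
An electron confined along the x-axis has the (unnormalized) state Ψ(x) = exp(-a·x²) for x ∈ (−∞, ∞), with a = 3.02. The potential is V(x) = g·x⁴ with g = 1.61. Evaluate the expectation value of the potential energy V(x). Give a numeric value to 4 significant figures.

0.03310

⟨V⟩ = ∫ V(x)·|Ψ|² dx / ∫|Ψ|² dx.
Gaussian moments: ∫x^(2j)·e^(−2ax²) dx = (2j−1)!!/(4a)^j · √(π/(2a)), odd powers integrate to 0; here √(π/(2a)) = 0.72120.
State is unnormalized: ∫|Ψ|² dx = 0.72120, and ∫Ψ*·V(x)·Ψ dx = 0.023871, so ⟨V⟩ = 0.023871 / 0.72120.
⟨V⟩ = 0.033099.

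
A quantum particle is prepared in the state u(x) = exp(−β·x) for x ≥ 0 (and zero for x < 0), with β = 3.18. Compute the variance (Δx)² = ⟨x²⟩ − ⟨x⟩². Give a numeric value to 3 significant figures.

Compute ⟨x⟩ and ⟨x²⟩ separately, then (Δx)² = ⟨x²⟩ − ⟨x⟩².
Every integrand reduces to terms xʲ·e^(−2βx) on [0, ∞); use ∫₀^∞ xʲ·e^(−2βx) dx = j!/(2β)^(j+1).
Normalization: ∫|u|² dx = 0.15723.
⟨x⟩ = 0.15723 and ⟨x²⟩ = 0.049444.
(Δx)² = 0.049444 − (0.15723)² = 0.024722.

0.0247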